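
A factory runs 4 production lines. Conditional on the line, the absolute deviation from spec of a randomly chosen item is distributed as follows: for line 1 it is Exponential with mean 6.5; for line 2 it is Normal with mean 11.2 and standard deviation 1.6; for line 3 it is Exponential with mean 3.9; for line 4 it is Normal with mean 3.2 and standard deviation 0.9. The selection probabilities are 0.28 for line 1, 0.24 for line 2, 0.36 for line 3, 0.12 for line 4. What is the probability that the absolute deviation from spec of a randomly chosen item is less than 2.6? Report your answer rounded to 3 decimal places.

0.298

Conditional on each line, P(X < 2.6): 1: 0.32968; 2: 3.82913e-08; 3: 0.486583; 4: 0.252493.
By total probability, P(X < 2.6) = 0.28·0.32968 + 0.24·3.82913e-08 + 0.36·0.486583 + 0.12·0.252493 = 0.297779.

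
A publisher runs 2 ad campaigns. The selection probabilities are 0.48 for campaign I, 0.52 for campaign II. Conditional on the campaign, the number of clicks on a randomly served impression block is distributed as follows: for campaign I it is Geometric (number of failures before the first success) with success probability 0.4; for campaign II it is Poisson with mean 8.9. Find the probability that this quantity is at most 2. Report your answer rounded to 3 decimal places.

0.380

Conditional on each campaign, P(X ≤ 2): I: 0.784; II: 0.00675193.
By total probability, P(X ≤ 2) = 0.48·0.784 + 0.52·0.00675193 = 0.379831.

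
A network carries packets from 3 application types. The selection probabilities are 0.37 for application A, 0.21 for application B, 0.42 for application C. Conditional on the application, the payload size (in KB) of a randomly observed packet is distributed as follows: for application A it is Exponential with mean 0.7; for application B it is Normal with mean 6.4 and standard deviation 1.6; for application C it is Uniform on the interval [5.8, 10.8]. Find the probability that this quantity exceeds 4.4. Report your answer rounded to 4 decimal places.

Conditional on each application, P(X > 4.4): A: 0.00186273; B: 0.89435; C: 1.
By total probability, P(X > 4.4) = 0.37·0.00186273 + 0.21·0.89435 + 0.42·1 = 0.608503.

0.6085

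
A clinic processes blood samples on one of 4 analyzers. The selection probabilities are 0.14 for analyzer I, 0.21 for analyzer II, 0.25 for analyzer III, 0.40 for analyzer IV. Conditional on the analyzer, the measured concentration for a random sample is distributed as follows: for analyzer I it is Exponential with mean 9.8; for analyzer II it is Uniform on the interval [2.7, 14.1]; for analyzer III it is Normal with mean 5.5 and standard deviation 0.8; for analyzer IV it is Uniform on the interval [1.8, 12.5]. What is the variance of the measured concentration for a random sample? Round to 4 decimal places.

Per component, I: μ=9.8, E[X²]=192.08; II: μ=8.4, E[X²]=81.39; III: μ=5.5, E[X²]=30.89; IV: μ=7.15, E[X²]=60.6633.
E[X] = 0.14·9.8 + 0.21·8.4 + 0.25·5.5 + 0.4·7.15 = 7.371.
E[X²] = 0.14·192.08 + 0.21·81.39 + 0.25·30.89 + 0.4·60.6633 = 75.9709.
Var(X) = E[X²] − (E[X])² = 75.9709 − 54.3316 = 21.6393.

21.6393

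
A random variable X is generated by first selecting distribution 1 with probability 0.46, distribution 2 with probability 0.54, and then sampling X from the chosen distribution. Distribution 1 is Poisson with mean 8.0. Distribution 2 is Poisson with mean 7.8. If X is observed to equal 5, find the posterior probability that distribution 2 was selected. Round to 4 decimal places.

Likelihoods P(X=5 | ·): 1: 0.0916037; 2: 0.0985814.
Posterior ∝ prior × likelihood. Numerator for 2: 0.54·0.0985814 = 0.0532339.
Normalizing constant: 0.46·0.0916037 + 0.54·0.0985814 = 0.0953716.
P(2 | observation) = 0.0532339 / 0.0953716 = 0.558174.

0.5582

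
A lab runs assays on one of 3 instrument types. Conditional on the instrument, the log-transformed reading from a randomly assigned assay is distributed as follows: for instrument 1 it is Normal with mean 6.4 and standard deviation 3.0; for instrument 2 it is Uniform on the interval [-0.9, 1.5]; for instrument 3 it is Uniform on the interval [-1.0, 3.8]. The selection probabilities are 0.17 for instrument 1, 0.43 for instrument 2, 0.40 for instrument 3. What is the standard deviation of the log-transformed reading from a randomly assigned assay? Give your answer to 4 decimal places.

2.6707

Per component, 1: μ=6.4, E[X²]=49.96; 2: μ=0.3, E[X²]=0.57; 3: μ=1.4, E[X²]=3.88.
E[X] = 0.17·6.4 + 0.43·0.3 + 0.4·1.4 = 1.777.
E[X²] = 0.17·49.96 + 0.43·0.57 + 0.4·3.88 = 10.2903.
Var(X) = E[X²] − (E[X])² = 10.2903 − 3.15773 = 7.13257.
SD(X) = √7.13257 = 2.67069.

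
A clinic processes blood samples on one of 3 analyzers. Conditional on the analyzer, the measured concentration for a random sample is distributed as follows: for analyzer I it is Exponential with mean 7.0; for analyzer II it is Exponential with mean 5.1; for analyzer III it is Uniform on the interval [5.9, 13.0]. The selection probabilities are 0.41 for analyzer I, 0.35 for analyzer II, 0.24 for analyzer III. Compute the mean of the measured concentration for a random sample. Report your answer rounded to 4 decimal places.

6.9230

Component means — I: 7; II: 5.1; III: 9.45.
E[X] = 0.41·7 + 0.35·5.1 + 0.24·9.45 = 6.923.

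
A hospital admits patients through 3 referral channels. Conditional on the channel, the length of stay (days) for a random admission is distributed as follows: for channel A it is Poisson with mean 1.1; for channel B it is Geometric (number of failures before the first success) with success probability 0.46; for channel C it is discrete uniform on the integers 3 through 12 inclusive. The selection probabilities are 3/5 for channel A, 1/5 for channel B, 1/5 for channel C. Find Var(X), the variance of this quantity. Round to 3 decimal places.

9.337

Per component, A: μ=1.1, E[X²]=2.31; B: μ=1.17391, E[X²]=3.93006; C: μ=7.5, E[X²]=64.5.
E[X] = 0.6·1.1 + 0.2·1.17391 + 0.2·7.5 = 2.39478.
E[X²] = 0.6·2.31 + 0.2·3.93006 + 0.2·64.5 = 15.072.
Var(X) = E[X²] − (E[X])² = 15.072 − 5.73498 = 9.33703.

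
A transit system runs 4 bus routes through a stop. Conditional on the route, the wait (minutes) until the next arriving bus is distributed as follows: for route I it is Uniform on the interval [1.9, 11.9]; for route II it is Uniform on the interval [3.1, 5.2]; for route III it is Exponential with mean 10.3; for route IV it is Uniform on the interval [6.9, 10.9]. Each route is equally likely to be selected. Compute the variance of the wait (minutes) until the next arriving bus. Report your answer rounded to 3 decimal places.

Per component, I: μ=6.9, E[X²]=55.9433; II: μ=4.15, E[X²]=17.59; III: μ=10.3, E[X²]=212.18; IV: μ=8.9, E[X²]=80.5433.
E[X] = 0.25·6.9 + 0.25·4.15 + 0.25·10.3 + 0.25·8.9 = 7.5625.
E[X²] = 0.25·55.9433 + 0.25·17.59 + 0.25·212.18 + 0.25·80.5433 = 91.5642.
Var(X) = E[X²] − (E[X])² = 91.5642 − 57.1914 = 34.3728.

34.373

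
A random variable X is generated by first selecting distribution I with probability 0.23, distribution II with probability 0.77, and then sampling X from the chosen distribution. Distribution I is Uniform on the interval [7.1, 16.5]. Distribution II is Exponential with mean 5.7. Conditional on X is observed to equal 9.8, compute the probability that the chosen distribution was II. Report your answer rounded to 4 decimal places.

0.4973

Likelihoods f(9.8 | ·): I: 0.106383; II: 0.0314372.
Posterior ∝ prior × likelihood. Numerator for II: 0.77·0.0314372 = 0.0242066.
Normalizing constant: 0.23·0.106383 + 0.77·0.0314372 = 0.0486747.
P(II | observation) = 0.0242066 / 0.0486747 = 0.497314.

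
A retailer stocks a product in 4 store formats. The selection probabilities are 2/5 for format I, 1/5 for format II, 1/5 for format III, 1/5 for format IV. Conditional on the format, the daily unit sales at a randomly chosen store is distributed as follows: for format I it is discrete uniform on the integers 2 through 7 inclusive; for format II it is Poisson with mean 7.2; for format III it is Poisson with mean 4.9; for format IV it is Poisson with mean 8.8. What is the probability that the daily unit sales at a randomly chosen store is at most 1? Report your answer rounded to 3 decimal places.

0.010

Conditional on each format, P(X ≤ 1): I: 0; II: 0.006122; III: 0.0439348; IV: 0.00147718.
By total probability, P(X ≤ 1) = 0.4·0 + 0.2·0.006122 + 0.2·0.0439348 + 0.2·0.00147718 = 0.0103068.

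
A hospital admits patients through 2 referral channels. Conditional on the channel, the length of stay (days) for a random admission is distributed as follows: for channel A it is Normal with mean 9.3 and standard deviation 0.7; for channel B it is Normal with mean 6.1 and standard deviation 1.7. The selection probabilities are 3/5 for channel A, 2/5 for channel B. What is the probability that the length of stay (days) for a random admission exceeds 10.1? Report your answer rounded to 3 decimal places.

Conditional on each channel, P(X > 10.1): A: 0.126549; B: 0.00931279.
By total probability, P(X > 10.1) = 0.6·0.126549 + 0.4·0.00931279 = 0.0796545.

0.080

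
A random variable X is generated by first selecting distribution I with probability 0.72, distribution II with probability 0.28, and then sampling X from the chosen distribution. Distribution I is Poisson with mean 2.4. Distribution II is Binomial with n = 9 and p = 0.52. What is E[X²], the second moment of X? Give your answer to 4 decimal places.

12.6369

For each component E[X²] = Var + (mean)², giving I: 8.16; II: 24.1488.
Overall E[X²] = 0.72·8.16 + 0.28·24.1488 = 12.6369.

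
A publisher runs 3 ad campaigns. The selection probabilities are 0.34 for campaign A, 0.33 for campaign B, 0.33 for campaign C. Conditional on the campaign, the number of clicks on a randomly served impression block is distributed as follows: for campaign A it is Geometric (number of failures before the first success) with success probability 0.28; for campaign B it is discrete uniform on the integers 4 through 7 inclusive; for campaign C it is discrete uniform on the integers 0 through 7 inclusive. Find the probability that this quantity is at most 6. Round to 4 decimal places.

0.8421

Conditional on each campaign, P(X ≤ 6): A: 0.899694; B: 0.75; C: 0.875.
By total probability, P(X ≤ 6) = 0.34·0.899694 + 0.33·0.75 + 0.33·0.875 = 0.842146.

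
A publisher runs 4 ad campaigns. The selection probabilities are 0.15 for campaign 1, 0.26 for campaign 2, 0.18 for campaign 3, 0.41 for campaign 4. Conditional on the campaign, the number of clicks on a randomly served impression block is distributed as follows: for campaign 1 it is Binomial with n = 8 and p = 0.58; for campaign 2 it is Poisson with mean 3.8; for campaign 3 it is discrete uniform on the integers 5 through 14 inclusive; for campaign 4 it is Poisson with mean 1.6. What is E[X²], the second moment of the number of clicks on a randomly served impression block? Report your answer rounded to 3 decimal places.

For each component E[X²] = Var + (mean)², giving 1: 23.4784; 2: 18.24; 3: 98.5; 4: 4.16.
Overall E[X²] = 0.15·23.4784 + 0.26·18.24 + 0.18·98.5 + 0.41·4.16 = 27.6998.

27.700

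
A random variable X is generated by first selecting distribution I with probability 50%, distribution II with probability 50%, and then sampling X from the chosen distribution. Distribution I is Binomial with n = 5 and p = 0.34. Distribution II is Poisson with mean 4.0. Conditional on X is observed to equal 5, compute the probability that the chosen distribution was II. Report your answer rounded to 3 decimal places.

0.972

Likelihoods P(X=5 | ·): I: 0.00454354; II: 0.156293.
Posterior ∝ prior × likelihood. Numerator for II: 0.5·0.156293 = 0.0781467.
Normalizing constant: 0.5·0.00454354 + 0.5·0.156293 = 0.0804185.
P(II | observation) = 0.0781467 / 0.0804185 = 0.971751.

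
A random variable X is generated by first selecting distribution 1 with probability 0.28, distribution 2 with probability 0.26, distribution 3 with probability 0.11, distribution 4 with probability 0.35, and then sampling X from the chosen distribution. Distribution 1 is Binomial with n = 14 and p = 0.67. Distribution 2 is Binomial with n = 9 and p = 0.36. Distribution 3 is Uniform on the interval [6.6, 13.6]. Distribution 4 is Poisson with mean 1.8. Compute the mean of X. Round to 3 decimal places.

5.210

Component means — 1: 9.38; 2: 3.24; 3: 10.1; 4: 1.8.
E[X] = 0.28·9.38 + 0.26·3.24 + 0.11·10.1 + 0.35·1.8 = 5.2098.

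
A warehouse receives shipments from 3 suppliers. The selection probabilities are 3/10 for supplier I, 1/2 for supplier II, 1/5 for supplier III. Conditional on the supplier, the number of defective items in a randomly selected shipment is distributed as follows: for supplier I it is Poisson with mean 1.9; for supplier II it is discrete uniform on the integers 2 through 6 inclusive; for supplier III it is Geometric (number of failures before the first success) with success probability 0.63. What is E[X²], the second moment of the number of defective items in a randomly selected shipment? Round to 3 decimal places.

10.908

For each component E[X²] = Var + (mean)², giving I: 5.51; II: 18; III: 1.27715.
Overall E[X²] = 0.3·5.51 + 0.5·18 + 0.2·1.27715 = 10.9084.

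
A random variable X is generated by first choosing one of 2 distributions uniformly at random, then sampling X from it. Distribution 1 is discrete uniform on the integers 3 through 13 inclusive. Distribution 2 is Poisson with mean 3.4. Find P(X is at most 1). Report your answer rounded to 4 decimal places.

Conditional on each component, P(X ≤ 1): 1: 0; 2: 0.146842.
By total probability, P(X ≤ 1) = 0.5·0 + 0.5·0.146842 = 0.0734212.

0.0734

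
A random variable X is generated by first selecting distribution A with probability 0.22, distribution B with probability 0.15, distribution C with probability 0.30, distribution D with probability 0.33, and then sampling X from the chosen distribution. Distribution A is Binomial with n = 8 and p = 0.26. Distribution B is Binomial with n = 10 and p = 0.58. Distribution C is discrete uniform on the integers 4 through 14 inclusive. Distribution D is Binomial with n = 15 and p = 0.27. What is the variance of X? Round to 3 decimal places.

11.617

Per component, A: μ=2.08, E[X²]=5.8656; B: μ=5.8, E[X²]=36.076; C: μ=9, E[X²]=91; D: μ=4.05, E[X²]=19.359.
E[X] = 0.22·2.08 + 0.15·5.8 + 0.3·9 + 0.33·4.05 = 5.3641.
E[X²] = 0.22·5.8656 + 0.15·36.076 + 0.3·91 + 0.33·19.359 = 40.3903.
Var(X) = E[X²] − (E[X])² = 40.3903 − 28.7736 = 11.6167.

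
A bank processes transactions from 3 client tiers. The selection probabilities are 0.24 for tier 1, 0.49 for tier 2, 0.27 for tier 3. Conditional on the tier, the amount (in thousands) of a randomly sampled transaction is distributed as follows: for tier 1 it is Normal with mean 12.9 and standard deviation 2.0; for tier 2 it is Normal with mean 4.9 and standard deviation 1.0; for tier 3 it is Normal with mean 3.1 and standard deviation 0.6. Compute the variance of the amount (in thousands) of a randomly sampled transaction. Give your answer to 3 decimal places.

Per component, 1: μ=12.9, E[X²]=170.41; 2: μ=4.9, E[X²]=25.01; 3: μ=3.1, E[X²]=9.97.
E[X] = 0.24·12.9 + 0.49·4.9 + 0.27·3.1 = 6.334.
E[X²] = 0.24·170.41 + 0.49·25.01 + 0.27·9.97 = 55.8452.
Var(X) = E[X²] − (E[X])² = 55.8452 − 40.1196 = 15.7256.

15.726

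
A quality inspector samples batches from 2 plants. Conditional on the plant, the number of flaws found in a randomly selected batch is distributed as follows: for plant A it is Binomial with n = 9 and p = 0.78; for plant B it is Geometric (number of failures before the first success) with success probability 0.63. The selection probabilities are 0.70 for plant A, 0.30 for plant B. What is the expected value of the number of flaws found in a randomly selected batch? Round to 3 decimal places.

5.090

Component means — A: 7.02; B: 0.587302.
E[X] = 0.7·7.02 + 0.3·0.587302 = 5.09019.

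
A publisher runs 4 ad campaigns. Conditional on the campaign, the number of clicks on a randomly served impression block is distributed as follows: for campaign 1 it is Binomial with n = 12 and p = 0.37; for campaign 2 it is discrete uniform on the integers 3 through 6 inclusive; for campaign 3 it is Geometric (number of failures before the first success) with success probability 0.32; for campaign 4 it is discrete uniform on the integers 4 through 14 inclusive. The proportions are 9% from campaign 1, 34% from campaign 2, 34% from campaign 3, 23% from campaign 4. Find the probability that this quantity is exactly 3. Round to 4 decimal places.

Conditional on each campaign, P(X = 3): 1: 0.174218; 2: 0.25; 3: 0.100618; 4: 0.
By total probability, P(X = 3) = 0.09·0.174218 + 0.34·0.25 + 0.34·0.100618 + 0.23·0 = 0.13489.

0.1349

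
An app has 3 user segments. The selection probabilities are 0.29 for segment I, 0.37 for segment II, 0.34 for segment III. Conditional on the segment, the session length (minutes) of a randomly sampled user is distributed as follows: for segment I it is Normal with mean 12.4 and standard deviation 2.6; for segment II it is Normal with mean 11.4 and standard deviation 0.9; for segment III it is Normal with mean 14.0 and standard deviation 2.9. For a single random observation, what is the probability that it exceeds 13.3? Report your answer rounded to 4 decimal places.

0.3146

Conditional on each segment, P(X > 13.3): I: 0.364614; II: 0.0173814; III: 0.595369.
By total probability, P(X > 13.3) = 0.29·0.364614 + 0.37·0.0173814 + 0.34·0.595369 = 0.314595.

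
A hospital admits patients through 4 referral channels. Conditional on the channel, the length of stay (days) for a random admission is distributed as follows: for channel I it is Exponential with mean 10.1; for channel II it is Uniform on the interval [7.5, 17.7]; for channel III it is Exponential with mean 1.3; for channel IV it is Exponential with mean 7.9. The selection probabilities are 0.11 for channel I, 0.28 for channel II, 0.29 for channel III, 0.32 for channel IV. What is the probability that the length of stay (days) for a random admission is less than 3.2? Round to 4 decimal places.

Conditional on each channel, P(X < 3.2): I: 0.271547; II: 0; III: 0.914696; IV: 0.333065.
By total probability, P(X < 3.2) = 0.11·0.271547 + 0.28·0 + 0.29·0.914696 + 0.32·0.333065 = 0.401713.

0.4017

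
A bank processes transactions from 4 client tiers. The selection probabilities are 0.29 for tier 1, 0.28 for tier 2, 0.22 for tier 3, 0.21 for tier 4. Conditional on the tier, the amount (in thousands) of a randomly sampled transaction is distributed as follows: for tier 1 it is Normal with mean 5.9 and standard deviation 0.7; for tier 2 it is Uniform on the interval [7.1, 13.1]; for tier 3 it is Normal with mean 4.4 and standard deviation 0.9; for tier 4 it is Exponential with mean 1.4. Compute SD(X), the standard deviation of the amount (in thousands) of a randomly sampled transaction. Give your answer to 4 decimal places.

Per component, 1: μ=5.9, E[X²]=35.3; 2: μ=10.1, E[X²]=105.01; 3: μ=4.4, E[X²]=20.17; 4: μ=1.4, E[X²]=3.92.
E[X] = 0.29·5.9 + 0.28·10.1 + 0.22·4.4 + 0.21·1.4 = 5.801.
E[X²] = 0.29·35.3 + 0.28·105.01 + 0.22·20.17 + 0.21·3.92 = 44.9004.
Var(X) = E[X²] − (E[X])² = 44.9004 − 33.6516 = 11.2488.
SD(X) = √11.2488 = 3.35392.

3.3539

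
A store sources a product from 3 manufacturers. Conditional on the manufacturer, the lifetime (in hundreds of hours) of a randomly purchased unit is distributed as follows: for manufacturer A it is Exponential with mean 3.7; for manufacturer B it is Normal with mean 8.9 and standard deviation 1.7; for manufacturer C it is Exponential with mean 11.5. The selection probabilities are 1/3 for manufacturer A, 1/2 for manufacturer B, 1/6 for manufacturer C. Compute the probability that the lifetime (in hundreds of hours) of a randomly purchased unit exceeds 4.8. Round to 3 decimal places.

0.697

Conditional on each manufacturer, P(X > 4.8): A: 0.273269; B: 0.992062; C: 0.658763.
By total probability, P(X > 4.8) = 0.333333·0.273269 + 0.5·0.992062 + 0.166667·0.658763 = 0.696915.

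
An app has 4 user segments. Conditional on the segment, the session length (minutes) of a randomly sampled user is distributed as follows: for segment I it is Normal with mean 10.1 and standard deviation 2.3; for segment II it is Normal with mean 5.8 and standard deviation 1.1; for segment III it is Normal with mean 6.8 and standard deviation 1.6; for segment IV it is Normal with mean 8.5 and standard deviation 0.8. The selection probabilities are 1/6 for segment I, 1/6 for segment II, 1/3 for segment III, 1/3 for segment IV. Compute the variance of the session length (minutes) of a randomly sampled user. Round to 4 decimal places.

Per component, I: μ=10.1, E[X²]=107.3; II: μ=5.8, E[X²]=34.85; III: μ=6.8, E[X²]=48.8; IV: μ=8.5, E[X²]=72.89.
E[X] = 0.166667·10.1 + 0.166667·5.8 + 0.333333·6.8 + 0.333333·8.5 = 7.75.
E[X²] = 0.166667·107.3 + 0.166667·34.85 + 0.333333·48.8 + 0.333333·72.89 = 64.255.
Var(X) = E[X²] − (E[X])² = 64.255 − 60.0625 = 4.1925.

4.1925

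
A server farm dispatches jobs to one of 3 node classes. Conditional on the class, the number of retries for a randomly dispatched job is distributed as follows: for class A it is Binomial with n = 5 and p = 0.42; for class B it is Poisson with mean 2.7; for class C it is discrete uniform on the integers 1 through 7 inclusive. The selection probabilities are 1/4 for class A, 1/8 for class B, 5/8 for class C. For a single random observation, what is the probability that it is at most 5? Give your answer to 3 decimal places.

0.814

Conditional on each class, P(X ≤ 5): A: 1; B: 0.943268; C: 0.714286.
By total probability, P(X ≤ 5) = 0.25·1 + 0.125·0.943268 + 0.625·0.714286 = 0.814337.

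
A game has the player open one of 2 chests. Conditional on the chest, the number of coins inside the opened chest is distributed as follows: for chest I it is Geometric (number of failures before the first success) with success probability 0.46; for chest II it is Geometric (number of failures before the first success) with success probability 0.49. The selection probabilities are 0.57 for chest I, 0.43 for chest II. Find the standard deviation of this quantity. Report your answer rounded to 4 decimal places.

1.5402

Per component, I: μ=1.17391, E[X²]=3.93006; II: μ=1.04082, E[X²]=3.20741.
E[X] = 0.57·1.17391 + 0.43·1.04082 = 1.11668.
E[X²] = 0.57·3.93006 + 0.43·3.20741 = 3.61932.
Var(X) = E[X²] − (E[X])² = 3.61932 − 1.24698 = 2.37234.
SD(X) = √2.37234 = 1.54024.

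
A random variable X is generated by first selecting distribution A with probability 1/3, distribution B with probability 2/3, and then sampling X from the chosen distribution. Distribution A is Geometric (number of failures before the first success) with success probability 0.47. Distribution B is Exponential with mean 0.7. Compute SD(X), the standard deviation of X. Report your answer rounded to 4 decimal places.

1.0803

Per component, A: μ=1.12766, E[X²]=3.67089; B: μ=0.7, E[X²]=0.98.
E[X] = 0.333333·1.12766 + 0.666667·0.7 = 0.842553.
E[X²] = 0.333333·3.67089 + 0.666667·0.98 = 1.87696.
Var(X) = E[X²] − (E[X])² = 1.87696 − 0.709896 = 1.16707.
SD(X) = √1.16707 = 1.08031.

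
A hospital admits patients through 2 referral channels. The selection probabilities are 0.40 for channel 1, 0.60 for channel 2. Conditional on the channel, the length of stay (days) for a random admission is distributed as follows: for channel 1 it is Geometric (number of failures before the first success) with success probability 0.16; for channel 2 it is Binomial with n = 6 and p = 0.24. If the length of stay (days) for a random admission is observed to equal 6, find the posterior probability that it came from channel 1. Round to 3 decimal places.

0.995

Likelihoods P(X=6 | ·): 1: 0.0562077; 2: 0.000191103.
Posterior ∝ prior × likelihood. Numerator for 1: 0.4·0.0562077 = 0.0224831.
Normalizing constant: 0.4·0.0562077 + 0.6·0.000191103 = 0.0225977.
P(1 | observation) = 0.0224831 / 0.0225977 = 0.994926.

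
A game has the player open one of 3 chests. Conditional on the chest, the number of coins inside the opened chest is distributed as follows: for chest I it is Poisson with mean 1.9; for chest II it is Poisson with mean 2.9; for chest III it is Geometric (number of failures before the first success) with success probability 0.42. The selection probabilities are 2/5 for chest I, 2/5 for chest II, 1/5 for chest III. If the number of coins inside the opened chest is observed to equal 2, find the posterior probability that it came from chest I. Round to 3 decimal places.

Likelihoods P(X=2 | ·): I: 0.269971; II: 0.231373; III: 0.141288.
Posterior ∝ prior × likelihood. Numerator for I: 0.4·0.269971 = 0.107989.
Normalizing constant: 0.4·0.269971 + 0.4·0.231373 + 0.2·0.141288 = 0.228795.
P(I | observation) = 0.107989 / 0.228795 = 0.471988.

0.472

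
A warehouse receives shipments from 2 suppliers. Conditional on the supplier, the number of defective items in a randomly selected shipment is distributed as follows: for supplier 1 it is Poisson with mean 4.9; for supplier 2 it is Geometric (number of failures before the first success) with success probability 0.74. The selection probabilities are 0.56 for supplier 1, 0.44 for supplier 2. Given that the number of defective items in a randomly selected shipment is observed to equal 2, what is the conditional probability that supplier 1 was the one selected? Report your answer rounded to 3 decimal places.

0.695

Likelihoods P(X=2 | ·): 1: 0.0893962; 2: 0.050024.
Posterior ∝ prior × likelihood. Numerator for 1: 0.56·0.0893962 = 0.0500619.
Normalizing constant: 0.56·0.0893962 + 0.44·0.050024 = 0.0720724.
P(1 | observation) = 0.0500619 / 0.0720724 = 0.694605.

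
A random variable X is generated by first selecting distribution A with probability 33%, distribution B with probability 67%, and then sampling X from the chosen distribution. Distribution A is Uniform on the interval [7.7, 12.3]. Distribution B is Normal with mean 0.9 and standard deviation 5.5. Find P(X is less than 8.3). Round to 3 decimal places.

0.653

Conditional on each component, P(X < 8.3): A: 0.130435; B: 0.910761.
By total probability, P(X < 8.3) = 0.33·0.130435 + 0.67·0.910761 = 0.653253.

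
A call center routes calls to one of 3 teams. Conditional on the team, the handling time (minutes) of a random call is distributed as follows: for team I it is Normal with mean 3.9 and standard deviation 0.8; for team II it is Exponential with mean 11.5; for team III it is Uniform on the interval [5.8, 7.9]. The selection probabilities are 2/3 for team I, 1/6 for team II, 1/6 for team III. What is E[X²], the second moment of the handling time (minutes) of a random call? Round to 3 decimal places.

62.532

For each component E[X²] = Var + (mean)², giving I: 15.85; II: 264.5; III: 47.29.
Overall E[X²] = 0.666667·15.85 + 0.166667·264.5 + 0.166667·47.29 = 62.5317.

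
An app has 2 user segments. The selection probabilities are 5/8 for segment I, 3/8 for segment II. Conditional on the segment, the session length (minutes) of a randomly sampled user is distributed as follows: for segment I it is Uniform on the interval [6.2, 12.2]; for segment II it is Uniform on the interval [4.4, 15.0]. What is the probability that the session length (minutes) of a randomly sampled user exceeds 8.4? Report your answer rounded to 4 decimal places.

0.6293

Conditional on each segment, P(X > 8.4): I: 0.633333; II: 0.622642.
By total probability, P(X > 8.4) = 0.625·0.633333 + 0.375·0.622642 = 0.629324.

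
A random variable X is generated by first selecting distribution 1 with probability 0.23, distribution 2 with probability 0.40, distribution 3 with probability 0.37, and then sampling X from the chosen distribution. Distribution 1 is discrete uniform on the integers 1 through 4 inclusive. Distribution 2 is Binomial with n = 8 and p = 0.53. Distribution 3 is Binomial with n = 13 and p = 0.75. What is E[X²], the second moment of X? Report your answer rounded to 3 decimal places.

For each component E[X²] = Var + (mean)², giving 1: 7.5; 2: 19.9704; 3: 97.5.
Overall E[X²] = 0.23·7.5 + 0.4·19.9704 + 0.37·97.5 = 45.7882.

45.788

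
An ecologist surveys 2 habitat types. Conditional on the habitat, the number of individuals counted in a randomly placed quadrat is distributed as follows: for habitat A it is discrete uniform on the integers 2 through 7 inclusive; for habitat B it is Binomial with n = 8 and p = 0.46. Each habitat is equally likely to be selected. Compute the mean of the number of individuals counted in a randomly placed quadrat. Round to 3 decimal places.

Component means — A: 4.5; B: 3.68.
E[X] = 0.5·4.5 + 0.5·3.68 = 4.09.

4.090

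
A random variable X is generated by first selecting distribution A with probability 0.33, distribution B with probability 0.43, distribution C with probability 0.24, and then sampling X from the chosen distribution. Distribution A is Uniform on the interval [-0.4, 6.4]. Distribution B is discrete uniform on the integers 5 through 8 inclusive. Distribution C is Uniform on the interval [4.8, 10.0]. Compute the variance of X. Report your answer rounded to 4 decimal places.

5.7051

Per component, A: μ=3, E[X²]=12.8533; B: μ=6.5, E[X²]=43.5; C: μ=7.4, E[X²]=57.0133.
E[X] = 0.33·3 + 0.43·6.5 + 0.24·7.4 = 5.561.
E[X²] = 0.33·12.8533 + 0.43·43.5 + 0.24·57.0133 = 36.6298.
Var(X) = E[X²] − (E[X])² = 36.6298 − 30.9247 = 5.70508.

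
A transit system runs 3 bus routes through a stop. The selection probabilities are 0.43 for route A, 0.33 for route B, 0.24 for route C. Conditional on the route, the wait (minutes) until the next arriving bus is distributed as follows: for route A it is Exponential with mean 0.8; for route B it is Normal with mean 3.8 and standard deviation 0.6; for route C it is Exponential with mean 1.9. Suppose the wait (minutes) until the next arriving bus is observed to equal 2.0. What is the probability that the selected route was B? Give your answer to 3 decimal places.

0.027

Likelihoods f(2.0 | ·): A: 0.102606; B: 0.00738641; C: 0.183694.
Posterior ∝ prior × likelihood. Numerator for B: 0.33·0.00738641 = 0.00243752.
Normalizing constant: 0.43·0.102606 + 0.33·0.00738641 + 0.24·0.183694 = 0.0906447.
P(B | observation) = 0.00243752 / 0.0906447 = 0.0268909.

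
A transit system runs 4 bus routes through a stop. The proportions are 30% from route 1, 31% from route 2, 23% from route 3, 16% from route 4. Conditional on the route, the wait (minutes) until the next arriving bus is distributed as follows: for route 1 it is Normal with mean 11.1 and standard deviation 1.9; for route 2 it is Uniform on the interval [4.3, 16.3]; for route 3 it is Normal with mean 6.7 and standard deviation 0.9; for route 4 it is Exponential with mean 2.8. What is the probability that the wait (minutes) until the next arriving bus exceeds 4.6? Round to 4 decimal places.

Conditional on each route, P(X > 4.6): 1: 0.999688; 2: 0.975; 3: 0.990185; 4: 0.193427.
By total probability, P(X > 4.6) = 0.3·0.999688 + 0.31·0.975 + 0.23·0.990185 + 0.16·0.193427 = 0.860847.

0.8608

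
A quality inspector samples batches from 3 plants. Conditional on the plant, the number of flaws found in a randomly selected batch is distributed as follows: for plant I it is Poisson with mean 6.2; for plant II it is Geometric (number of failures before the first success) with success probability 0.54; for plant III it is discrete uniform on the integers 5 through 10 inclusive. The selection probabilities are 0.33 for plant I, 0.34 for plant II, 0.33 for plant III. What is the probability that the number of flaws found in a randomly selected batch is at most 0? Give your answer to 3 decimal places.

Conditional on each plant, P(X ≤ 0): I: 0.00202943; II: 0.54; III: 0.
By total probability, P(X ≤ 0) = 0.33·0.00202943 + 0.34·0.54 + 0.33·0 = 0.18427.

0.184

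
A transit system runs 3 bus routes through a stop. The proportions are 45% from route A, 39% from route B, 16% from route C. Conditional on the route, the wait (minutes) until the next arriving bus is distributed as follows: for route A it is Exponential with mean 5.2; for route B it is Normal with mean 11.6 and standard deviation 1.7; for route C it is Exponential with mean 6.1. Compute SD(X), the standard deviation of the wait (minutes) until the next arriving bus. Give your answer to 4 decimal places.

5.3276

Per component, A: μ=5.2, E[X²]=54.08; B: μ=11.6, E[X²]=137.45; C: μ=6.1, E[X²]=74.42.
E[X] = 0.45·5.2 + 0.39·11.6 + 0.16·6.1 = 7.84.
E[X²] = 0.45·54.08 + 0.39·137.45 + 0.16·74.42 = 89.8487.
Var(X) = E[X²] − (E[X])² = 89.8487 − 61.4656 = 28.3831.
SD(X) = √28.3831 = 5.32758.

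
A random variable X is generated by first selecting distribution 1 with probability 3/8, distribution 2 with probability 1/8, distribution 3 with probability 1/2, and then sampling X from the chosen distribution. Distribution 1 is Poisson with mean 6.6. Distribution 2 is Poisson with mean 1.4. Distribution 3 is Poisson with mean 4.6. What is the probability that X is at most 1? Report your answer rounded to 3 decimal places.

Conditional on each component, P(X ≤ 1): 1: 0.0103388; 2: 0.591833; 3: 0.0562903.
By total probability, P(X ≤ 1) = 0.375·0.0103388 + 0.125·0.591833 + 0.5·0.0562903 = 0.106001.

0.106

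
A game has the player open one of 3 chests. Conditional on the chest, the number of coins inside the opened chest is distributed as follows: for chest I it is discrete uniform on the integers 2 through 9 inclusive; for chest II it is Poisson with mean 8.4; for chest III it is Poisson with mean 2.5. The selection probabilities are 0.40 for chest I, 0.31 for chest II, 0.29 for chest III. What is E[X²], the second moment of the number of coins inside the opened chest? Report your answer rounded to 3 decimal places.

41.215

For each component E[X²] = Var + (mean)², giving I: 35.5; II: 78.96; III: 8.75.
Overall E[X²] = 0.4·35.5 + 0.31·78.96 + 0.29·8.75 = 41.2151.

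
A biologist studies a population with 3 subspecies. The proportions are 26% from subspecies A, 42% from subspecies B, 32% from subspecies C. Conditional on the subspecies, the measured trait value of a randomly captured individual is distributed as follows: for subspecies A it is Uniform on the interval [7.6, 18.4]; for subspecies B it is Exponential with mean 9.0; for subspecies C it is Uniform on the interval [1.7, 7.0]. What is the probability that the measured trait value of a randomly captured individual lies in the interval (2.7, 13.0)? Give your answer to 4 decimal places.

0.6017

Conditional on each subspecies, P(2.7 < X < 13.0): A: 0.5; B: 0.504941; C: 0.811321.
By total probability, P(2.7 < X < 13.0) = 0.26·0.5 + 0.42·0.504941 + 0.32·0.811321 = 0.601698.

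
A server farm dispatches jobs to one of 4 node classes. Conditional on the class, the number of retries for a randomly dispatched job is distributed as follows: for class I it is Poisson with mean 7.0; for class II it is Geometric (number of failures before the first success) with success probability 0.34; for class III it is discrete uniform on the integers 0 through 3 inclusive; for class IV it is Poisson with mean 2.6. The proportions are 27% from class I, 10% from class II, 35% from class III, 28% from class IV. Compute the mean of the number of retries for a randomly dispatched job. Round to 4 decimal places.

Component means — I: 7; II: 1.94118; III: 1.5; IV: 2.6.
E[X] = 0.27·7 + 0.1·1.94118 + 0.35·1.5 + 0.28·2.6 = 3.33712.

3.3371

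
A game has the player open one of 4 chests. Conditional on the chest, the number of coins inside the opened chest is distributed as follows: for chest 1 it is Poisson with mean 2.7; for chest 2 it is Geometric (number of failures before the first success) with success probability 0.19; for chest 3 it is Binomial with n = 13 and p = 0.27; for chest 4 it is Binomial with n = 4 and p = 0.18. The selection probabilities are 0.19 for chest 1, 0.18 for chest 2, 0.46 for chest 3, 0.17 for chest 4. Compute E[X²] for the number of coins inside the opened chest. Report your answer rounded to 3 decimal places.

16.243

For each component E[X²] = Var + (mean)², giving 1: 9.99; 2: 40.6122; 3: 14.8824; 4: 1.1088.
Overall E[X²] = 0.19·9.99 + 0.18·40.6122 + 0.46·14.8824 + 0.17·1.1088 = 16.2427.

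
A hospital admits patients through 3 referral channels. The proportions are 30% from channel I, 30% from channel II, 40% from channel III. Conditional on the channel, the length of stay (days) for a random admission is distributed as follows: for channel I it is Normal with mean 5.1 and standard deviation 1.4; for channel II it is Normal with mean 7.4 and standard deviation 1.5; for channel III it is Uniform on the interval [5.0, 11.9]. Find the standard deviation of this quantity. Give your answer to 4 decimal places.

Per component, I: μ=5.1, E[X²]=27.97; II: μ=7.4, E[X²]=57.01; III: μ=8.45, E[X²]=75.37.
E[X] = 0.3·5.1 + 0.3·7.4 + 0.4·8.45 = 7.13.
E[X²] = 0.3·27.97 + 0.3·57.01 + 0.4·75.37 = 55.642.
Var(X) = E[X²] − (E[X])² = 55.642 − 50.8369 = 4.8051.
SD(X) = √4.8051 = 2.19205.

2.1921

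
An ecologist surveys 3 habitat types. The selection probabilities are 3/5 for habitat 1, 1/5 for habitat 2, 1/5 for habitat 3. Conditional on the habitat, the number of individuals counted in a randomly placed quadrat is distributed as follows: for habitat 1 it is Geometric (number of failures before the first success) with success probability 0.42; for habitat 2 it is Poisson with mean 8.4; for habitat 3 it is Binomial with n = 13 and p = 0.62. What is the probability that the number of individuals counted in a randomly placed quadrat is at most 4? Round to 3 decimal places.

0.581

Conditional on each habitat, P(X ≤ 4): 1: 0.934364; 2: 0.0789083; 3: 0.0225264.
By total probability, P(X ≤ 4) = 0.6·0.934364 + 0.2·0.0789083 + 0.2·0.0225264 = 0.580906.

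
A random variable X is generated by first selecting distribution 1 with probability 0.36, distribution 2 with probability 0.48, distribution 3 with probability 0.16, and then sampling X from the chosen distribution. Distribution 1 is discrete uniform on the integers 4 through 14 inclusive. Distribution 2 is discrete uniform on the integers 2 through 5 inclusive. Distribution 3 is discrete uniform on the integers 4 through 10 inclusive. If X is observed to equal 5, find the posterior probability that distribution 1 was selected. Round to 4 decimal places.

0.1864

Likelihoods P(X=5 | ·): 1: 0.0909091; 2: 0.25; 3: 0.142857.
Posterior ∝ prior × likelihood. Numerator for 1: 0.36·0.0909091 = 0.0327273.
Normalizing constant: 0.36·0.0909091 + 0.48·0.25 + 0.16·0.142857 = 0.175584.
P(1 | observation) = 0.0327273 / 0.175584 = 0.186391.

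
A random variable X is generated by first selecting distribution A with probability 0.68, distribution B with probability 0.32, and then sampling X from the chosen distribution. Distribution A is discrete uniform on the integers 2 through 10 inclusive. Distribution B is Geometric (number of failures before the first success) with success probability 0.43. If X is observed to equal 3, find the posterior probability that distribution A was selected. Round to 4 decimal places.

Likelihoods P(X=3 | ·): A: 0.111111; B: 0.079633.
Posterior ∝ prior × likelihood. Numerator for A: 0.68·0.111111 = 0.0755556.
Normalizing constant: 0.68·0.111111 + 0.32·0.079633 = 0.101038.
P(A | observation) = 0.0755556 / 0.101038 = 0.747793.

0.7478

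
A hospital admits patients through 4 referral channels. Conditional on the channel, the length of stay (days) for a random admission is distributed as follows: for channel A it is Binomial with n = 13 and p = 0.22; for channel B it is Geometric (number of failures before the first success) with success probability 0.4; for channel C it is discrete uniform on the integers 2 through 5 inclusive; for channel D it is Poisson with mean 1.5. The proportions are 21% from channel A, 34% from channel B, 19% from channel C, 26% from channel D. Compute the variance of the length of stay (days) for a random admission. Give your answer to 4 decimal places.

Per component, A: μ=2.86, E[X²]=10.4104; B: μ=1.5, E[X²]=6; C: μ=3.5, E[X²]=13.5; D: μ=1.5, E[X²]=3.75.
E[X] = 0.21·2.86 + 0.34·1.5 + 0.19·3.5 + 0.26·1.5 = 2.1656.
E[X²] = 0.21·10.4104 + 0.34·6 + 0.19·13.5 + 0.26·3.75 = 7.76618.
Var(X) = E[X²] − (E[X])² = 7.76618 − 4.68982 = 3.07636.

3.0764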